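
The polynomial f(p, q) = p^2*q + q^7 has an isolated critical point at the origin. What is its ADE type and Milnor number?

Type D8, Milnor number mu = 8.

The Hessian of f at 0 has rank 0. Corank 2; j^3 = p^2*q has shape L^2 M (L != M), so D-series; mu = 8 gives D_8.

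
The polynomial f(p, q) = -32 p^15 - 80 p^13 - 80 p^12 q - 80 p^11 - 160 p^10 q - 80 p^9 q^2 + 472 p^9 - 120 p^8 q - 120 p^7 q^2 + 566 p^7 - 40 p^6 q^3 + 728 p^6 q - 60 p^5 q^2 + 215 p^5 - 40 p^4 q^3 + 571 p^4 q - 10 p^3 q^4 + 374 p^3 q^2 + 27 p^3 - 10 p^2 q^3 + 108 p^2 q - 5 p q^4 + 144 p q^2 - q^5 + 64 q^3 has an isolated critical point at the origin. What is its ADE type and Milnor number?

Type E8, Milnor number mu = 8.

The Hessian of f at 0 has rank 0. Corank 2; j^3 = (3*p + 4*q)^3 is a perfect cube, so E-series; the 5-jet and mu = 8 give E_8.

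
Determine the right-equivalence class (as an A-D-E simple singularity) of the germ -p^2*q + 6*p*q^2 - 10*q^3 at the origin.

D_{4}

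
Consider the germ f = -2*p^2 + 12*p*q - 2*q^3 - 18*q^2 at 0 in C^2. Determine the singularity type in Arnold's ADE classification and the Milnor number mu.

The Hessian of f at 0 has rank 1. Corank 1: A-series; mu = 2 gives A_2.

Type A_2, Milnor number mu = 2.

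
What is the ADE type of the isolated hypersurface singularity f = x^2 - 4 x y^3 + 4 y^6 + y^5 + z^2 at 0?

A_4

The Hessian of f at 0 is [[2, 0, 0], [0, 0, 0], [0, 0, 2]] with rank 2, so corank 1. A Groebner basis of the Jacobian ideal J(f) in C{x,y,z} is {-x/2 + y^3, x^2, x*y, z}; counting standard monomials gives mu = 4. Corank 1: A-series; mu = 4 gives A_4.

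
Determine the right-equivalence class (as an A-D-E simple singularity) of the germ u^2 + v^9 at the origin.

A_{8}

The Hessian of f at 0 has rank 1. Corank 1: A-series; mu = 8 gives A_8.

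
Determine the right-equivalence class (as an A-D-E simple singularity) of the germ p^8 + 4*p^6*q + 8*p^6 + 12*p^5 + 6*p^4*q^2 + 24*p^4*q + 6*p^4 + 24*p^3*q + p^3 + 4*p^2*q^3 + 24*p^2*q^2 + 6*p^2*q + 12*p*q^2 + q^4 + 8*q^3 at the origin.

E_{6}

The Hessian of f at 0 is [[0, 0], [0, 0]] with rank 0, so corank 2. A Groebner basis of the Jacobian ideal J(f) in C{p,q} is {p^3 + 3*p^2/4 + 3*p*q + 3*q^2, p^2*q - p^2/4 - p*q - q^2, p^2/16 + p*q^2 + p*q/4 + q^2/4, q^3}; counting standard monomials gives mu = 6. Corank 2; j^3 = (p + 2*q)^3 is a perfect cube, so E-series; the 4-jet and mu = 6 give E_6.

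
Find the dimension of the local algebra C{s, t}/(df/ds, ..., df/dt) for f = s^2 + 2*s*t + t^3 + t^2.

2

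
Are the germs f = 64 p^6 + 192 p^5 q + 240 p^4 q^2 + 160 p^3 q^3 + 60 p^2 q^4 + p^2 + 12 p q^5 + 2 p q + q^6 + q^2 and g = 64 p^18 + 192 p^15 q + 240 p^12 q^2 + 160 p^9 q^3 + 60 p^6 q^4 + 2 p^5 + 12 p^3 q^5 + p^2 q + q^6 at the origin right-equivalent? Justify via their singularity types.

No.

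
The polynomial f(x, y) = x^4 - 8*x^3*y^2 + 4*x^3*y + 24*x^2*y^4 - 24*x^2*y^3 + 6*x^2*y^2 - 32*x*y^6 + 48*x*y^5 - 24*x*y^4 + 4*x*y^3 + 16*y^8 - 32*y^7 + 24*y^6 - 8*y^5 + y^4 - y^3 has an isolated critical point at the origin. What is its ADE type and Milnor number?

The Hessian of f at 0 is [[0, 0], [0, 0]] with rank 0, so corank 2. A Groebner basis of the Jacobian ideal J(f) in C{x,y} is {x^3 + 3*x^2*y, y^2}; counting standard monomials gives mu = 6. Corank 2; j^3 = -y^3 is a perfect cube, so E-series; the 4-jet and mu = 6 give E_6.

Type E_{6}, Milnor number mu = 6.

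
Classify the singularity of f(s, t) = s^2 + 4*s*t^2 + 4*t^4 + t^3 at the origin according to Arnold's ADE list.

The Hessian of f at 0 is [[2, 0], [0, 0]] with rank 1, so corank 1. A Groebner basis of the Jacobian ideal J(f) in C{s,t} is {t^2, s}; counting standard monomials gives mu = 2. Corank 1: A-series; mu = 2 gives A_2.

A_2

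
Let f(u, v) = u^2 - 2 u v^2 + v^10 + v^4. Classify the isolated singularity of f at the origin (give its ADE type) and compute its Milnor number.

The Hessian of f at 0 is [[2, 0], [0, 0]] with rank 1, so corank 1. A Groebner basis of the Jacobian ideal J(f) in C{u,v} is {u^5, u^4*v, -u + v^2}; counting standard monomials gives mu = 9. Corank 1: A-series; mu = 9 gives A_9.

Type A_9, Milnor number mu = 9.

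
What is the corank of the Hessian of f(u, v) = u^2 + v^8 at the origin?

1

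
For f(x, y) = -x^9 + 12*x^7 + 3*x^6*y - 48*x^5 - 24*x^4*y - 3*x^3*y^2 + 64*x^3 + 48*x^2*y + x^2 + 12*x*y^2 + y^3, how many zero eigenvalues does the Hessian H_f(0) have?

Hessian at 0 has rank 1.

1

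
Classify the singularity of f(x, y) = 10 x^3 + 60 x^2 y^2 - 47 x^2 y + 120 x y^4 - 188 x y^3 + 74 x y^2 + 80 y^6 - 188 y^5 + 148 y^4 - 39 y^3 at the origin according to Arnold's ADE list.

The Hessian of f at 0 has rank 0. Corank 2; j^3 = (2*x - 3*y)*(5*x^2 - 16*x*y + 13*y^2) splits into three distinct lines over C (the quadratic factor has nonzero discriminant), so D_4.

D4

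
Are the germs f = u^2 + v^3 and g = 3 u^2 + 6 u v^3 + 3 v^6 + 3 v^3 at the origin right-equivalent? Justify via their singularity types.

Yes.

The Hessian of f at 0 has rank 1. Corank 1: A-series; mu = 2 gives A_2. The Hessian of g at 0 has rank 1. Corank 1: A-series; mu = 2 gives A_2. Both have type A_2, hence right-equivalent.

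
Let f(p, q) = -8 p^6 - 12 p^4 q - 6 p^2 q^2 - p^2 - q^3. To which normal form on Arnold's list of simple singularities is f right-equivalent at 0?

A_{2}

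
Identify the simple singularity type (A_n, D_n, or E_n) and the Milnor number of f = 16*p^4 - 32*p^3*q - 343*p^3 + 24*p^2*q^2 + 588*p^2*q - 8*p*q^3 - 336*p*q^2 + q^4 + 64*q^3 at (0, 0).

Type E6, Milnor number mu = 6.

The Hessian of f at 0 is [[0, 0], [0, 0]] with rank 0, so corank 2. A Groebner basis of the Jacobian ideal J(f) in C{p,q} is {q^4, p*q^2 - 23*q^3/42, p^2 - 8*p*q/7 + 16*q^2/49}; counting standard monomials gives mu = 6. Corank 2; j^3 = -(7*p - 4*q)^3 is a perfect cube, so E-series; the 4-jet and mu = 6 give E_6.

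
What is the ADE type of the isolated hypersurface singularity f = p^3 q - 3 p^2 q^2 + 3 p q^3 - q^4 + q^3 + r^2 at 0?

The Hessian of f at 0 has rank 1. Corank 2; j^3 = q^3 is a perfect cube, so E-series; the 4-jet and mu = 7 give E_7.

E7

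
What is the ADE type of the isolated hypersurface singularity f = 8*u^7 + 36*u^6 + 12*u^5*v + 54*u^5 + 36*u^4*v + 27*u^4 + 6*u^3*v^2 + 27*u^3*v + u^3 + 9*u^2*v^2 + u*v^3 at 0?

The Hessian of f at 0 is [[0, 0], [0, 0]] with rank 0, so corank 2. A Groebner basis of the Jacobian ideal J(f) in C{u,v} is {u^2/3 + v^4 + v^3/9, u^3, u^2*v - u^2/9 - v^3/27, 2*u^2/3 + u*v^2 + 2*v^3/9}; counting standard monomials gives mu = 7. Corank 2; j^3 = u^3 is a perfect cube, so E-series; the 4-jet and mu = 7 give E_7.

E7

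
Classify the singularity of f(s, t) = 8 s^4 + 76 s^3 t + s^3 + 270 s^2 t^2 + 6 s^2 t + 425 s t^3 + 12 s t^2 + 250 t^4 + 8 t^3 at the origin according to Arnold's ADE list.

E_{7}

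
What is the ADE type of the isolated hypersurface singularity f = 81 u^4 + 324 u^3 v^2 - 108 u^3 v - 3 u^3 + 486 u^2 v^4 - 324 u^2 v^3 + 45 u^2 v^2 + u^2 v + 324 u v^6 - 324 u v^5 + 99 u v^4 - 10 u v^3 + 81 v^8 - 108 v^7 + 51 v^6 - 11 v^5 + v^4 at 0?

D_5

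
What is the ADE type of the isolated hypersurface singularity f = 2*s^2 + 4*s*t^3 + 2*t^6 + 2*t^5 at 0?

The Hessian of f at 0 has rank 1. Corank 1: A-series; mu = 4 gives A_4.

A4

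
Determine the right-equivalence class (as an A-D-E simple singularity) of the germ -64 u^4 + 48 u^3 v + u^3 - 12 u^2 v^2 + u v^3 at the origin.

E_7

The Hessian of f at 0 has rank 0. Corank 2; j^3 = u^3 is a perfect cube, so E-series; the 4-jet and mu = 7 give E_7.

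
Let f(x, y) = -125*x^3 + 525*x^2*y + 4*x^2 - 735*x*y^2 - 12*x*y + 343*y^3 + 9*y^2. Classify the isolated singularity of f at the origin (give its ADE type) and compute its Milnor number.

The Hessian of f at 0 has rank 1. Corank 1: A-series; mu = 2 gives A_2.

Type A_2, Milnor number mu = 2.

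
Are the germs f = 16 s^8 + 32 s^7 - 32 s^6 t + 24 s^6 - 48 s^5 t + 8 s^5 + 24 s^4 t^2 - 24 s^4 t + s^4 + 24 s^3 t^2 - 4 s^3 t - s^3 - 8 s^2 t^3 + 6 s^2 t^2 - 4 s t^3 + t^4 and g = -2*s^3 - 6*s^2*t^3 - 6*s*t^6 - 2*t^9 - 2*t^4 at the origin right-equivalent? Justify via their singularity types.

The Hessian of f at 0 has rank 0. Corank 2; j^3 = -s^3 is a perfect cube, so E-series; the 4-jet and mu = 6 give E_6. The Hessian of g at 0 has rank 0. Corank 2; j^3 = -2*s^3 is a perfect cube, so E-series; the 4-jet and mu = 6 give E_6. Both have type E_6, hence right-equivalent.

Yes.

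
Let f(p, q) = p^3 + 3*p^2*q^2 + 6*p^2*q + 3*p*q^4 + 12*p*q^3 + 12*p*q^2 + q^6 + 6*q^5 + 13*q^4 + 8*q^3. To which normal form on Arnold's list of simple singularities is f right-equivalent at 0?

E_6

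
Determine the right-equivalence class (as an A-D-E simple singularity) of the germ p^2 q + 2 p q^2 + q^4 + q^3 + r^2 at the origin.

D_5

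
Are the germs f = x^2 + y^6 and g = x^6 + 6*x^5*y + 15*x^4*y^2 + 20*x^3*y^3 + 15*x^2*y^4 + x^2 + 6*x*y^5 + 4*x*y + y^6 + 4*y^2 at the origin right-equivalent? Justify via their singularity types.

Yes.

The Hessian of f at 0 has rank 1. Corank 1: A-series; mu = 5 gives A_5. The Hessian of g at 0 has rank 1. Corank 1: A-series; mu = 5 gives A_5. Both have type A_5, hence right-equivalent.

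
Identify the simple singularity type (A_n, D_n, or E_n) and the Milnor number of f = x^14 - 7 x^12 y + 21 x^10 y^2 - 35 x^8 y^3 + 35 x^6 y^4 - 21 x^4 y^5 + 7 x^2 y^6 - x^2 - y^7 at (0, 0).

Type A6, Milnor number mu = 6.

The Hessian of f at 0 has rank 1. Corank 1: A-series; mu = 6 gives A_6.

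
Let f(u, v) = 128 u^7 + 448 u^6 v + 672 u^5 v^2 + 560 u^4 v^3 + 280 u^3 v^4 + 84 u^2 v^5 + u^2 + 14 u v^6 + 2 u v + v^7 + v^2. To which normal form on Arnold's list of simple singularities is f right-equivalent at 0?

A_6

The Hessian of f at 0 is [[2, 2], [2, 2]] with rank 1, so corank 1. A Groebner basis of the Jacobian ideal J(f) in C{u,v} is {v^6, u + v}; counting standard monomials gives mu = 6. Corank 1: A-series; mu = 6 gives A_6.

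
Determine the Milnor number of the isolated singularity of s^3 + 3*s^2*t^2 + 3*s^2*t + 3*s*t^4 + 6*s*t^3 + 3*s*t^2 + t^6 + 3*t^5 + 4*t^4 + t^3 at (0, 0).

6

The Hessian of f at 0 is [[0, 0], [0, 0]] with rank 0, so corank 2. A Groebner basis of the Jacobian ideal J(f) in C{s,t} is {s^3 + 3*s^2/2 + 3*s*t + 3*t^2/2, s^2*t - s^2 - 2*s*t - t^2, s^2/2 + s*t^2 + s*t + t^2/2, t^3}; counting standard monomials gives mu = 6. Corank 2; j^3 = (s + t)^3 is a perfect cube, so E-series; the 4-jet and mu = 6 give E_6.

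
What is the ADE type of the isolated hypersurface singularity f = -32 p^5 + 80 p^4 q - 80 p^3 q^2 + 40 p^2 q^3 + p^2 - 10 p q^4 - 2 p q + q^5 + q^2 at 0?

The Hessian of f at 0 has rank 1. Corank 1: A-series; mu = 4 gives A_4.

A_{4}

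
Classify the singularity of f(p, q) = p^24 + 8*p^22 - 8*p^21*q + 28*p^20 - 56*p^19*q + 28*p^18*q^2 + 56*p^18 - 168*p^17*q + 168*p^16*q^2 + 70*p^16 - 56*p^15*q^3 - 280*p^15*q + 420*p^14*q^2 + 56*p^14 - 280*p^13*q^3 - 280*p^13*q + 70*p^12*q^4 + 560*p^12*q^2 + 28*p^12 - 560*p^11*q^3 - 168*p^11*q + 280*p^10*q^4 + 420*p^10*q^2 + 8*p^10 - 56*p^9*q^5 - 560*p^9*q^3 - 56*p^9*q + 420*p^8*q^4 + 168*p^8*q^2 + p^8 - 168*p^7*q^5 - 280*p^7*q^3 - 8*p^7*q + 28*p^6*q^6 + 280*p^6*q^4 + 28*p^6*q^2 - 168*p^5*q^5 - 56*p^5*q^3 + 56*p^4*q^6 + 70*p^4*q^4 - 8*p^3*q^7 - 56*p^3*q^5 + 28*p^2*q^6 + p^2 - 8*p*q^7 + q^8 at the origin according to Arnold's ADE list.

A_7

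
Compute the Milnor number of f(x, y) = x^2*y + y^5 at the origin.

The Hessian of f at 0 has rank 0. Corank 2; j^3 = x^2*y has shape L^2 M (L != M), so D-series; mu = 6 gives D_6.

6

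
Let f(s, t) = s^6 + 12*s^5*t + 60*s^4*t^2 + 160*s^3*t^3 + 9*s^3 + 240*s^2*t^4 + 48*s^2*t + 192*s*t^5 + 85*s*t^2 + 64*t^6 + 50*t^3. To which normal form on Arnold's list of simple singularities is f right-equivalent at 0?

D_{7}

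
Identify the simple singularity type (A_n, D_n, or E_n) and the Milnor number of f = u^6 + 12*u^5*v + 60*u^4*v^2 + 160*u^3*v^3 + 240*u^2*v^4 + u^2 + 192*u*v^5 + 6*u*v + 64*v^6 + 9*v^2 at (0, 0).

The Hessian of f at 0 has rank 1. Corank 1: A-series; mu = 5 gives A_5.

Type A_{5}, Milnor number mu = 5.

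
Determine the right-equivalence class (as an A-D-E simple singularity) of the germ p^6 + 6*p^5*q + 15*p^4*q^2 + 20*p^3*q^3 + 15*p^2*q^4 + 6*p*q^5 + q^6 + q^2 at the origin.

A_5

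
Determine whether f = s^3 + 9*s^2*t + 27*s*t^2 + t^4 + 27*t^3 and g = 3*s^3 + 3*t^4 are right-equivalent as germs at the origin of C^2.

Yes.

The Hessian of f at 0 is [[0, 0], [0, 0]] with rank 0, so corank 2. A Groebner basis of the Jacobian ideal J(f) in C{s,t} is {t^3, s^2 + 6*s*t + 9*t^2}; counting standard monomials gives mu = 6. Corank 2; j^3 = (s + 3*t)^3 is a perfect cube, so E-series; the 4-jet and mu = 6 give E_6. The Hessian of g at 0 is [[0, 0], [0, 0]] with rank 0, so corank 2. A Groebner basis of the Jacobian ideal J(g) in C{s,t} is {t^3, s^2}; counting standard monomials gives mu = 6. Corank 2; j^3 = 3*s^3 is a perfect cube, so E-series; the 4-jet and mu = 6 give E_6. Both have type E_6, hence right-equivalent.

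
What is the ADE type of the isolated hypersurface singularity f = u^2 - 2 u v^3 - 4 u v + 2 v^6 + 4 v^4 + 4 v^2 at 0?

A5

The Hessian of f at 0 has rank 1. Corank 1: A-series; mu = 5 gives A_5.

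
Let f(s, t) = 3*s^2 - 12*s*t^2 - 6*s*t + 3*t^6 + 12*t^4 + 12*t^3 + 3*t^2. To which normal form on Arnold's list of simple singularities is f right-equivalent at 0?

A5

The Hessian of f at 0 has rank 1. Corank 1: A-series; mu = 5 gives A_5.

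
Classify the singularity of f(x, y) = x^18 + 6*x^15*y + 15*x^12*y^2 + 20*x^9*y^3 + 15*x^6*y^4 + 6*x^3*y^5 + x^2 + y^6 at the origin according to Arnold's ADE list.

A_5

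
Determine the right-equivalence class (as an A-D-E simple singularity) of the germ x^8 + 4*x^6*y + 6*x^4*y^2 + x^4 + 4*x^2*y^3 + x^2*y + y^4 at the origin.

D5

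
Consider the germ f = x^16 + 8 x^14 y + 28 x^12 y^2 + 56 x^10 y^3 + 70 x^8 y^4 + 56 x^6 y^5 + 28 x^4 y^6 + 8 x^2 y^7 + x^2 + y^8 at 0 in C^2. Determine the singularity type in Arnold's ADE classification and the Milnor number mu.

The Hessian of f at 0 is [[2, 0], [0, 0]] with rank 1, so corank 1. A Groebner basis of the Jacobian ideal J(f) in C{x,y} is {y^7, x}; counting standard monomials gives mu = 7. Corank 1: A-series; mu = 7 gives A_7.

Type A7, Milnor number mu = 7.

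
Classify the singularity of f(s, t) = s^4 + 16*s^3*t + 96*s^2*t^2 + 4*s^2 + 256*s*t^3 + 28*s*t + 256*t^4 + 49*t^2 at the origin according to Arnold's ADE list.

The Hessian of f at 0 has rank 1. Corank 1: A-series; mu = 3 gives A_3.

A_3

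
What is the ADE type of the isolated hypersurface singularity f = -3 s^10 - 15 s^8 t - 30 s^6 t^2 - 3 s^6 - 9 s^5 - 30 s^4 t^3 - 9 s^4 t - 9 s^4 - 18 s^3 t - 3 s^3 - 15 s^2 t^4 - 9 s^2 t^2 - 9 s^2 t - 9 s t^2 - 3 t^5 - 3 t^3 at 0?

E_{8}

The Hessian of f at 0 has rank 0. Corank 2; j^3 = -3*(s + t)^3 is a perfect cube, so E-series; the 5-jet and mu = 8 give E_8.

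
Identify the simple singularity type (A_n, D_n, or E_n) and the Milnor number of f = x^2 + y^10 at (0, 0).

Type A_{9}, Milnor number mu = 9.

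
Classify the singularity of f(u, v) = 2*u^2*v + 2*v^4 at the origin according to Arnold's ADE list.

D_5

The Hessian of f at 0 has rank 0. Corank 2; j^3 = 2*u^2*v has shape L^2 M (L != M), so D-series; mu = 5 gives D_5.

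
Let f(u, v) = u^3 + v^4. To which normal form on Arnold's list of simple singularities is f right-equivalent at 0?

E_6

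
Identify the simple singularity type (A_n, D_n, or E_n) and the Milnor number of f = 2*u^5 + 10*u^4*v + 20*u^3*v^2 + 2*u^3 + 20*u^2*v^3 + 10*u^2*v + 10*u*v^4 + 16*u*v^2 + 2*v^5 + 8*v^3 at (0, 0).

Type D6, Milnor number mu = 6.

The Hessian of f at 0 has rank 0. Corank 2; j^3 = 2*(u + v)*(u + 2*v)^2 has shape L^2 M (L != M), so D-series; mu = 6 gives D_6.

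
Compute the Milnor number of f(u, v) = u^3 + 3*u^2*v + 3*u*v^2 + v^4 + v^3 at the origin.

6

The Hessian of f at 0 is [[0, 0], [0, 0]] with rank 0, so corank 2. A Groebner basis of the Jacobian ideal J(f) in C{u,v} is {v^3, u^2 + 2*u*v + v^2}; counting standard monomials gives mu = 6. Corank 2; j^3 = (u + v)^3 is a perfect cube, so E-series; the 4-jet and mu = 6 give E_6.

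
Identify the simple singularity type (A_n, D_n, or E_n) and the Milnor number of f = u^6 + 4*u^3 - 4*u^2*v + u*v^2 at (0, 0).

Type D_{7}, Milnor number mu = 7.

The Hessian of f at 0 has rank 0. Corank 2; j^3 = u*(2*u - v)^2 has shape L^2 M (L != M), so D-series; mu = 7 gives D_7.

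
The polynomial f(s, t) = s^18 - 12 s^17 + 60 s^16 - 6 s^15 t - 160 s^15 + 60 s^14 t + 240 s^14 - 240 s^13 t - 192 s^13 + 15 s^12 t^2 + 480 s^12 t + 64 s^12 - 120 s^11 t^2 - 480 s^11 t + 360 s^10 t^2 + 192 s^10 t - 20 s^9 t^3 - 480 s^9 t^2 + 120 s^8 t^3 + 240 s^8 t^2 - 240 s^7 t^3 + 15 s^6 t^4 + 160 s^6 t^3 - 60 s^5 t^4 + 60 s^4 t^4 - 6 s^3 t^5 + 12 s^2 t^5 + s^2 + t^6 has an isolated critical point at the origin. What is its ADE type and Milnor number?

Type A_5, Milnor number mu = 5.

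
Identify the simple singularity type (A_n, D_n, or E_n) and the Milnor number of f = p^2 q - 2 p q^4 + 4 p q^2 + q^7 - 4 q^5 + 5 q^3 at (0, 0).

The Hessian of f at 0 is [[0, 0], [0, 0]] with rank 0, so corank 2. A Groebner basis of the Jacobian ideal J(f) in C{p,q} is {q^3, p^2 - q^2, p*q + 2*q^2}; counting standard monomials gives mu = 4. Corank 2; j^3 = q*(p^2 + 4*p*q + 5*q^2) splits into three distinct lines over C (the quadratic factor has nonzero discriminant), so D_4.

Type D_4, Milnor number mu = 4.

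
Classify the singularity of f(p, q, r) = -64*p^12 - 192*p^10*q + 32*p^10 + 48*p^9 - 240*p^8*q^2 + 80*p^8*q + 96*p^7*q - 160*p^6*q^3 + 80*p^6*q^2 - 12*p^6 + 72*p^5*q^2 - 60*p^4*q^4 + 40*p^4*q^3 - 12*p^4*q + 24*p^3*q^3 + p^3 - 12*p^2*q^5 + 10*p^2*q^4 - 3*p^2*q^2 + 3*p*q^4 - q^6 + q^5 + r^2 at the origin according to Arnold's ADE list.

E_8

The Hessian of f at 0 is [[0, 0, 0], [0, 0, 0], [0, 0, 2]] with rank 1, so corank 2. A Groebner basis of the Jacobian ideal J(f) in C{p,q,r} is {q^4, p^3, -p^2/2 + p*q^2, r}; counting standard monomials gives mu = 8. Corank 2; j^3 = p^3 is a perfect cube, so E-series; the 5-jet and mu = 8 give E_8.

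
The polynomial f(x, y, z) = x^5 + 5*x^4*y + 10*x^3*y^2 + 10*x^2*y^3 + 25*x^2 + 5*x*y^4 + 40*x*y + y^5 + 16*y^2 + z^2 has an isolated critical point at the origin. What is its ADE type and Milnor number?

The Hessian of f at 0 is [[50, 40, 0], [40, 32, 0], [0, 0, 2]] with rank 2, so corank 1. A Groebner basis of the Jacobian ideal J(f) in C{x,y,z} is {y^4, x + 4*y/5, z}; counting standard monomials gives mu = 4. Corank 1: A-series; mu = 4 gives A_4.

Type A4, Milnor number mu = 4.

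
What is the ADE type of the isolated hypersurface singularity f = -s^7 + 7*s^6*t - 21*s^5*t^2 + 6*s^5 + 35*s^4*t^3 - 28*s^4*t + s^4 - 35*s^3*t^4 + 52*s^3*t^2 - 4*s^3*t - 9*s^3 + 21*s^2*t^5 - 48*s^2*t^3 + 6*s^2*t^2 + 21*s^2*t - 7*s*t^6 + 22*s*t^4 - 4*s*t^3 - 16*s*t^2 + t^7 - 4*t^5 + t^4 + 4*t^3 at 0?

The Hessian of f at 0 is [[0, 0], [0, 0]] with rank 0, so corank 2. A Groebner basis of the Jacobian ideal J(f) in C{s,t} is {s*t^2 + 27*s*t/2 - 9*t^2, 81*s*t/4 + t^3 - 27*t^2/2, s^2 - 5*s*t/3 + 2*t^2/3}; counting standard monomials gives mu = 5. Corank 2; j^3 = -(s - t)*(3*s - 2*t)^2 has shape L^2 M (L != M), so D-series; mu = 5 gives D_5.

D5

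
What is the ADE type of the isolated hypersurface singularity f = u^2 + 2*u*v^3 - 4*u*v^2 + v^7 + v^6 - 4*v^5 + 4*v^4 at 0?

A_6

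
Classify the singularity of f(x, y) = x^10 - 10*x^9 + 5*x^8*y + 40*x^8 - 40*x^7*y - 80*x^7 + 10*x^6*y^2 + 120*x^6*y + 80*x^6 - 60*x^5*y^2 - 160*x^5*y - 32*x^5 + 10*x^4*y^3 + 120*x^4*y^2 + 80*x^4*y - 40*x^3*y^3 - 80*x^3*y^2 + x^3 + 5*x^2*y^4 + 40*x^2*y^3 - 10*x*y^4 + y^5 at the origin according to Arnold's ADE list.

The Hessian of f at 0 has rank 0. Corank 2; j^3 = x^3 is a perfect cube, so E-series; the 5-jet and mu = 8 give E_8.

E8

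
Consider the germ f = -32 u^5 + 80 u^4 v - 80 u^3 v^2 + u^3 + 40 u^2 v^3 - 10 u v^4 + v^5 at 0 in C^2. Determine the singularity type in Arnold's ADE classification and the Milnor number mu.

Type E_8, Milnor number mu = 8.

The Hessian of f at 0 is [[0, 0], [0, 0]] with rank 0, so corank 2. A Groebner basis of the Jacobian ideal J(f) in C{u,v} is {v^5, u*v^3 - v^4/8, u^2}; counting standard monomials gives mu = 8. Corank 2; j^3 = u^3 is a perfect cube, so E-series; the 5-jet and mu = 8 give E_8.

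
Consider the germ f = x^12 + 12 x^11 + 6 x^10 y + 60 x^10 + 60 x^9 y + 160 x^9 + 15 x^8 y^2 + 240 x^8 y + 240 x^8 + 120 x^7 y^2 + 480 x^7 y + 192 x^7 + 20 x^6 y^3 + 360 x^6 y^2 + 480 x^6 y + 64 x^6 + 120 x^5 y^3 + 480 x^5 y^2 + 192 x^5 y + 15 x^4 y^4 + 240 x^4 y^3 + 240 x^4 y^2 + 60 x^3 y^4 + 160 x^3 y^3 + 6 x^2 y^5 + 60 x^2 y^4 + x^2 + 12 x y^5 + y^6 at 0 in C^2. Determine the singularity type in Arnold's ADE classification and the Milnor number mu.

Type A_5, Milnor number mu = 5.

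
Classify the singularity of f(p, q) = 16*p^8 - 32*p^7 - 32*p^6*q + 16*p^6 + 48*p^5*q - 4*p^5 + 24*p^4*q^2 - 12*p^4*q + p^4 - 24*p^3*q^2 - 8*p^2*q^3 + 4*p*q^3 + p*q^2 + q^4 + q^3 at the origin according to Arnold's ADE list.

The Hessian of f at 0 is [[0, 0], [0, 0]] with rank 0, so corank 2. A Groebner basis of the Jacobian ideal J(f) in C{p,q} is {p^3 + q^2/4, q^3, p*q + 3*q^2/2}; counting standard monomials gives mu = 5. Corank 2; j^3 = q^2*(p + q) has shape L^2 M (L != M), so D-series; mu = 5 gives D_5.

D_{5}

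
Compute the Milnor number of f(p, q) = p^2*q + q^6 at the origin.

7

The Hessian of f at 0 is [[0, 0], [0, 0]] with rank 0, so corank 2. A Groebner basis of the Jacobian ideal J(f) in C{p,q} is {p^2/6 + q^5, p^3, p*q}; counting standard monomials gives mu = 7. Corank 2; j^3 = p^2*q has shape L^2 M (L != M), so D-series; mu = 7 gives D_7.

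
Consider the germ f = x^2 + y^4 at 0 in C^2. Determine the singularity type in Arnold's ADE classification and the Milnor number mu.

Type A3, Milnor number mu = 3.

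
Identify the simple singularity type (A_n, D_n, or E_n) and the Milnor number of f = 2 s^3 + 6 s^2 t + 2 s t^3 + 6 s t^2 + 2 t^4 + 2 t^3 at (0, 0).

Type E_{7}, Milnor number mu = 7.

The Hessian of f at 0 is [[0, 0], [0, 0]] with rank 0, so corank 2. A Groebner basis of the Jacobian ideal J(f) in C{s,t} is {s^3 + 3*s^2*t + 6*s^2 + 12*s*t + 6*t^2, -3*s^2 + s*t^2 - 6*s*t - 3*t^2, 3*s^2 + 6*s*t + t^3 + 3*t^2}; counting standard monomials gives mu = 7. Corank 2; j^3 = 2*(s + t)^3 is a perfect cube, so E-series; the 4-jet and mu = 7 give E_7.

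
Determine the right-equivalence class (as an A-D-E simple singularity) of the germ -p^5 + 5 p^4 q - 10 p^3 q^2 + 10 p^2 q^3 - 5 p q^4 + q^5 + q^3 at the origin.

E_{8}

The Hessian of f at 0 has rank 0. Corank 2; j^3 = q^3 is a perfect cube, so E-series; the 5-jet and mu = 8 give E_8.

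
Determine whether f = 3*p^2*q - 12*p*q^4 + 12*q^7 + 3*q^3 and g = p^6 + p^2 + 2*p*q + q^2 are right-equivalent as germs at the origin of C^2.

No.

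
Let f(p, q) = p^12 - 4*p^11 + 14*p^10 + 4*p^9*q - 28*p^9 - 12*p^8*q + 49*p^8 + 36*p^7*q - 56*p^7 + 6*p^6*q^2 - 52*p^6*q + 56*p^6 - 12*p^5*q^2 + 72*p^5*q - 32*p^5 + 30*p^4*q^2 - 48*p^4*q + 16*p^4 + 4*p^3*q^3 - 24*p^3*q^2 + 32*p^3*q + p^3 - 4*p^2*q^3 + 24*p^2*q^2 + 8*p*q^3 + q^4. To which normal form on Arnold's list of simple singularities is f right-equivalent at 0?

E_6

The Hessian of f at 0 is [[0, 0], [0, 0]] with rank 0, so corank 2. A Groebner basis of the Jacobian ideal J(f) in C{p,q} is {q^4, p*q^2 + q^3/6, p^2}; counting standard monomials gives mu = 6. Corank 2; j^3 = p^3 is a perfect cube, so E-series; the 4-jet and mu = 6 give E_6.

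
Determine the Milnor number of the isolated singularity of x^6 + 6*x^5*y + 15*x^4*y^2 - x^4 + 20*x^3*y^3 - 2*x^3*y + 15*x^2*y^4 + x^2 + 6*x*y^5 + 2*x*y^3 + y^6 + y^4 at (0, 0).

3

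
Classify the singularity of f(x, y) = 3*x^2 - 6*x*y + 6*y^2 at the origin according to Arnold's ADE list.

The Hessian of f at 0 has rank 2. Corank 0: nondegenerate Morse point, so A_1.

A_1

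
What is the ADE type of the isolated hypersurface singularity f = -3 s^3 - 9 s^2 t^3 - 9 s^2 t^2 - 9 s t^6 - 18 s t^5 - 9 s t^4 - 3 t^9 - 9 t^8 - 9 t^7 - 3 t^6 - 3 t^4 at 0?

The Hessian of f at 0 is [[0, 0], [0, 0]] with rank 0, so corank 2. A Groebner basis of the Jacobian ideal J(f) in C{s,t} is {s^3, s^2*t, s^2/2 + s*t^2, t^3}; counting standard monomials gives mu = 6. Corank 2; j^3 = -3*s^3 is a perfect cube, so E-series; the 4-jet and mu = 6 give E_6.

E_{6}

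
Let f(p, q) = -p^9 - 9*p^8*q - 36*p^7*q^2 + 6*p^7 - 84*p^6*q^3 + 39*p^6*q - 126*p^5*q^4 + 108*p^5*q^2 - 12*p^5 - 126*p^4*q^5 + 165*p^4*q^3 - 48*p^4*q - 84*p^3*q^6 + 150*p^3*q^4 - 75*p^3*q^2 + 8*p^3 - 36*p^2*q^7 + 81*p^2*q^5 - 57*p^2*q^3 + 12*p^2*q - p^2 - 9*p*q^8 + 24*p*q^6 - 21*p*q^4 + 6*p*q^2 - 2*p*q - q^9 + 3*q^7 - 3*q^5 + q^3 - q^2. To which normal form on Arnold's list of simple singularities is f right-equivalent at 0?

The Hessian of f at 0 is [[-2, -2], [-2, -2]] with rank 1, so corank 1. A Groebner basis of the Jacobian ideal J(f) in C{p,q} is {q^2, p + q}; counting standard monomials gives mu = 2. Corank 1: A-series; mu = 2 gives A_2.

A_2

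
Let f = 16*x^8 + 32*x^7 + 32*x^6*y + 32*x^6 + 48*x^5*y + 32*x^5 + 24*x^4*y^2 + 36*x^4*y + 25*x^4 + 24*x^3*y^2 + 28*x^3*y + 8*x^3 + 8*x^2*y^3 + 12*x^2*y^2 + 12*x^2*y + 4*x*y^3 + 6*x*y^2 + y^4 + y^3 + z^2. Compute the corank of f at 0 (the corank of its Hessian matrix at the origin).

2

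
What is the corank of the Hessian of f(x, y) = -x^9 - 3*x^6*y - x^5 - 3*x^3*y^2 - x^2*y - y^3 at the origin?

The Hessian at 0 is [[0, 0], [0, 0]] of rank 0; hence corank 2.

2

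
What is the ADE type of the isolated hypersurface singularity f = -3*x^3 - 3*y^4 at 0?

E_6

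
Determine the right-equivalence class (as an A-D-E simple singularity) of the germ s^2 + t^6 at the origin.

The Hessian of f at 0 has rank 1. Corank 1: A-series; mu = 5 gives A_5.

A_5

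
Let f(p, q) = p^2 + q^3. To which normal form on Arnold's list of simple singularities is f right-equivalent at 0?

The Hessian of f at 0 has rank 1. Corank 1: A-series; mu = 2 gives A_2.

A_2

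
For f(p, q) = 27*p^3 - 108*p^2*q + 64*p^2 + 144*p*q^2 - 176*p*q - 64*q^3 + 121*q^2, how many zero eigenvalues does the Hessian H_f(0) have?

1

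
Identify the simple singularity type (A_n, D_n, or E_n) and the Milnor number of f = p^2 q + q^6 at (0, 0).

The Hessian of f at 0 has rank 0. Corank 2; j^3 = p^2*q has shape L^2 M (L != M), so D-series; mu = 7 gives D_7.

Type D_{7}, Milnor number mu = 7.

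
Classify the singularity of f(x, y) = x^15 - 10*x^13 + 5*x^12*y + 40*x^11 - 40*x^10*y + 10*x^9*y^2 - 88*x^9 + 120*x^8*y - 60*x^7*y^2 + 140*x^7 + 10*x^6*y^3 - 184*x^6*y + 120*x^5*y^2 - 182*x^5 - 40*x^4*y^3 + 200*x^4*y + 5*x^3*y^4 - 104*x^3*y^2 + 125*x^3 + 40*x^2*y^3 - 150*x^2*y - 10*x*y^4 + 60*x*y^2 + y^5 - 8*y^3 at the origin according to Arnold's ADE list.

The Hessian of f at 0 is [[0, 0], [0, 0]] with rank 0, so corank 2. A Groebner basis of the Jacobian ideal J(f) in C{x,y} is {-10625*x^2/32 + x*y^3 + 2125*x*y/8 - 425*y^2/8, -3125*x^2/4 + 625*x*y + y^4 - 125*y^2, x^3 - 12*x*y^2/25 + 16*y^3/125, x^2*y - 4*x*y^2/5 + 4*y^3/25}; counting standard monomials gives mu = 8. Corank 2; j^3 = (5*x - 2*y)^3 is a perfect cube, so E-series; the 5-jet and mu = 8 give E_8.

E_{8}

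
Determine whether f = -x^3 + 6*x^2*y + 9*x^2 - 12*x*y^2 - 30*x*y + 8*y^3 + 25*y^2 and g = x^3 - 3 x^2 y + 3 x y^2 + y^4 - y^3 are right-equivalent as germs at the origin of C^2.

No.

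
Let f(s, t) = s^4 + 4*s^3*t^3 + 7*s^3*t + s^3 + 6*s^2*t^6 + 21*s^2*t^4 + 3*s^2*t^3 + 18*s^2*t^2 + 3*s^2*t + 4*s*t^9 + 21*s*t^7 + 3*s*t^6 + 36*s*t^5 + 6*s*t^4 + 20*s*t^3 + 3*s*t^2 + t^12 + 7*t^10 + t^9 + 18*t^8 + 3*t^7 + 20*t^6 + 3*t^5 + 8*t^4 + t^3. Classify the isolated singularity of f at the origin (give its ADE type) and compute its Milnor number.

Type E_{7}, Milnor number mu = 7.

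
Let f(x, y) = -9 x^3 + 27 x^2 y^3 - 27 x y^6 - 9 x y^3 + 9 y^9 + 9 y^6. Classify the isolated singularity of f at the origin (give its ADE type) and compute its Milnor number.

Type E_{7}, Milnor number mu = 7.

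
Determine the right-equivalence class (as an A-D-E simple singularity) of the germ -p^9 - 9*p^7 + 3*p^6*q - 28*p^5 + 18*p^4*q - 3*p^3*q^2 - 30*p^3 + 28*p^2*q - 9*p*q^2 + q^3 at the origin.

D_{4}

The Hessian of f at 0 has rank 0. Corank 2; j^3 = -(3*p - q)*(10*p^2 - 6*p*q + q^2) splits into three distinct lines over C (the quadratic factor has nonzero discriminant), so D_4.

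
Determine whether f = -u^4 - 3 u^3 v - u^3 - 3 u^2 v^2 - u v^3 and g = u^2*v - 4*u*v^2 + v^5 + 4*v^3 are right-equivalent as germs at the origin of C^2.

No.

The Hessian of f at 0 is [[0, 0], [0, 0]] with rank 0, so corank 2. A Groebner basis of the Jacobian ideal J(f) in C{u,v} is {3*u^2 + v^4 + v^3, u^3, u^2*v - u^2 - v^3/3, 2*u^2 + u*v^2 + 2*v^3/3}; counting standard monomials gives mu = 7. Corank 2; j^3 = -u^3 is a perfect cube, so E-series; the 4-jet and mu = 7 give E_7. The Hessian of g at 0 is [[0, 0], [0, 0]] with rank 0, so corank 2. A Groebner basis of the Jacobian ideal J(g) in C{u,v} is {u^2/5 + v^4 - 4*v^2/5, u^3 - 8*v^3, u*v - 2*v^2}; counting standard monomials gives mu = 6. Corank 2; j^3 = v*(u - 2*v)^2 has shape L^2 M (L != M), so D-series; mu = 6 gives D_6. f is E_7 but g is D_6, hence not right-equivalent.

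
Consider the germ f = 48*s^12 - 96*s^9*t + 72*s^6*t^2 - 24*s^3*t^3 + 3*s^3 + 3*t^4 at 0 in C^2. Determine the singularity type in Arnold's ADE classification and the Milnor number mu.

Type E_6, Milnor number mu = 6.

The Hessian of f at 0 has rank 0. Corank 2; j^3 = 3*s^3 is a perfect cube, so E-series; the 4-jet and mu = 6 give E_6.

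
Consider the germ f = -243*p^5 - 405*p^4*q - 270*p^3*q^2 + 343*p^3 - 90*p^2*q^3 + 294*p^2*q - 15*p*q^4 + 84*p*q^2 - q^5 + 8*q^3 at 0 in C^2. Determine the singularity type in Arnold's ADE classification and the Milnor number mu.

The Hessian of f at 0 has rank 0. Corank 2; j^3 = (7*p + 2*q)^3 is a perfect cube, so E-series; the 5-jet and mu = 8 give E_8.

Type E_8, Milnor number mu = 8.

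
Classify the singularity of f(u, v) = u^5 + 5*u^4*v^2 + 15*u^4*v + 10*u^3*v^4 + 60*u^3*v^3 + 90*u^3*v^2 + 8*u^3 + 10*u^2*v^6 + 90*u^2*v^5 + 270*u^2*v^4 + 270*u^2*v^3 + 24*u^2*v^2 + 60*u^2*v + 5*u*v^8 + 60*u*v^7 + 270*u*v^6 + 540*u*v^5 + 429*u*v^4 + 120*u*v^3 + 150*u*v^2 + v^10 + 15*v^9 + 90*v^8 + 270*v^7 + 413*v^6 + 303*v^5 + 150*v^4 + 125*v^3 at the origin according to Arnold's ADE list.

The Hessian of f at 0 is [[0, 0], [0, 0]] with rank 0, so corank 2. A Groebner basis of the Jacobian ideal J(f) in C{u,v} is {-21*u^2/8 + u*v^3 - 21*u*v^2/4 - 105*u*v/8 - 105*v^3/8 - 525*v^2/32, u^2 + 2*u*v^2 + 5*u*v + v^4 + 5*v^3 + 25*v^2/4, u^3 - 15*u^2/8 - 45*u*v^2/2 - 75*u*v/8 - 325*v^3/8 - 375*v^2/32, u^2*v + u^2/4 + 11*u*v^2/2 + 5*u*v/4 + 15*v^3/2 + 25*v^2/16}; counting standard monomials gives mu = 8. Corank 2; j^3 = (2*u + 5*v)^3 is a perfect cube, so E-series; the 5-jet and mu = 8 give E_8.

E_{8}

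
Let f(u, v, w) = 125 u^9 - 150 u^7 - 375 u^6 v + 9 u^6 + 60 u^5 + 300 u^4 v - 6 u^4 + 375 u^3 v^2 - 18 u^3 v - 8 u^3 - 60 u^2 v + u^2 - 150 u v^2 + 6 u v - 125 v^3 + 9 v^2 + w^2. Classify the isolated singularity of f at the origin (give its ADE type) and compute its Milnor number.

The Hessian of f at 0 has rank 2. Corank 1: A-series; mu = 2 gives A_2.

Type A_2, Milnor number mu = 2.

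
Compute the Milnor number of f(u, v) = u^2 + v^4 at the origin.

The Hessian of f at 0 has rank 1. Corank 1: A-series; mu = 3 gives A_3.

3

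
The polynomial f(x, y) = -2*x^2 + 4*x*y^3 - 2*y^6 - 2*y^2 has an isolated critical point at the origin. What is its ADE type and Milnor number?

Type A1, Milnor number mu = 1.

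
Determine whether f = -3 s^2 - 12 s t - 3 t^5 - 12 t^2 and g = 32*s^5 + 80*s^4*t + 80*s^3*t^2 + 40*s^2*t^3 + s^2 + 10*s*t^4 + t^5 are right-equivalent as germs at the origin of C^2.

Yes.

The Hessian of f at 0 has rank 1. Corank 1: A-series; mu = 4 gives A_4. The Hessian of g at 0 has rank 1. Corank 1: A-series; mu = 4 gives A_4. Both have type A_4, hence right-equivalent.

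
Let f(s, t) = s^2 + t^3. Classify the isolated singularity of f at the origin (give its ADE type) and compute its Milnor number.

Type A_{2}, Milnor number mu = 2.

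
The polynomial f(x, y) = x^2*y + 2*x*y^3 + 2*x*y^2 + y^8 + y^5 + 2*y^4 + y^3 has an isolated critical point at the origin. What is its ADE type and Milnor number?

Type D_9, Milnor number mu = 9.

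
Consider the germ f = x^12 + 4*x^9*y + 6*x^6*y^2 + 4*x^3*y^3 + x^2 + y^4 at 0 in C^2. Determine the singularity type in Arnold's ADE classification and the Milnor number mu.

The Hessian of f at 0 is [[2, 0], [0, 0]] with rank 1, so corank 1. A Groebner basis of the Jacobian ideal J(f) in C{x,y} is {y^3, x}; counting standard monomials gives mu = 3. Corank 1: A-series; mu = 3 gives A_3.

Type A_3, Milnor number mu = 3.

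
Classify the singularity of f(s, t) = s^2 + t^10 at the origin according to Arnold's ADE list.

A9

The Hessian of f at 0 has rank 1. Corank 1: A-series; mu = 9 gives A_9.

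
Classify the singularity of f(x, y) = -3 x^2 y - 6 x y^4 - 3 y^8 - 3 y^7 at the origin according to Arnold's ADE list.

D_9

The Hessian of f at 0 is [[0, 0], [0, 0]] with rank 0, so corank 2. A Groebner basis of the Jacobian ideal J(f) in C{x,y} is {x^2*y^2, 8*x^2*y + x^2 + x*y^3, x*y + y^4, x^3}; counting standard monomials gives mu = 9. Corank 2; j^3 = -3*x^2*y has shape L^2 M (L != M), so D-series; mu = 9 gives D_9.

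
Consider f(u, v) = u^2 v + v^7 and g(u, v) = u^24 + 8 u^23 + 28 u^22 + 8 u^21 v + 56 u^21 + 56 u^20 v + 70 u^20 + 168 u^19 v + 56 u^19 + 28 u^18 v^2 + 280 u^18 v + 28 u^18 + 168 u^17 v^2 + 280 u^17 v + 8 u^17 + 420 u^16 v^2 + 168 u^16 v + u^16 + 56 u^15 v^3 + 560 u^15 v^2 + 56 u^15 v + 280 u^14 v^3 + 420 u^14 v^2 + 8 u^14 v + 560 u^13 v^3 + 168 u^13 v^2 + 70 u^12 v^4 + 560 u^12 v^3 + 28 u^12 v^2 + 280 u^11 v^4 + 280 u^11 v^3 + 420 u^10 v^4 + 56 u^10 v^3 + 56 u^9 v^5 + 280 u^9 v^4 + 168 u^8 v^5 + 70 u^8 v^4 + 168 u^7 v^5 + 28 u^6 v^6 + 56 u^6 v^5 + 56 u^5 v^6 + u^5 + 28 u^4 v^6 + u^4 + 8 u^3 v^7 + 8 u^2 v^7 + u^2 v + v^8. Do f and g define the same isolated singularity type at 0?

The Hessian of f at 0 is [[0, 0], [0, 0]] with rank 0, so corank 2. A Groebner basis of the Jacobian ideal J(f) in C{u,v} is {u^2/7 + v^6, u^3, u*v}; counting standard monomials gives mu = 8. Corank 2; j^3 = u^2*v has shape L^2 M (L != M), so D-series; mu = 8 gives D_8. The Hessian of g at 0 is [[0, 0], [0, 0]] with rank 0, so corank 2. A Groebner basis of the Jacobian ideal J(g) in C{u,v} is {u^2/8 + v^7, u^3, u*v}; counting standard monomials gives mu = 9. Corank 2; j^3 = u^2*v has shape L^2 M (L != M), so D-series; mu = 9 gives D_9. f is D_8 but g is D_9, hence not right-equivalent.

No.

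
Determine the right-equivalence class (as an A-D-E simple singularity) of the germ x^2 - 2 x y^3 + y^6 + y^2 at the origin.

The Hessian of f at 0 is [[2, 0], [0, 2]] with rank 2, so corank 0. A Groebner basis of the Jacobian ideal J(f) in C{x,y} is {x, y}; counting standard monomials gives mu = 1. Corank 0: nondegenerate Morse point, so A_1.

A1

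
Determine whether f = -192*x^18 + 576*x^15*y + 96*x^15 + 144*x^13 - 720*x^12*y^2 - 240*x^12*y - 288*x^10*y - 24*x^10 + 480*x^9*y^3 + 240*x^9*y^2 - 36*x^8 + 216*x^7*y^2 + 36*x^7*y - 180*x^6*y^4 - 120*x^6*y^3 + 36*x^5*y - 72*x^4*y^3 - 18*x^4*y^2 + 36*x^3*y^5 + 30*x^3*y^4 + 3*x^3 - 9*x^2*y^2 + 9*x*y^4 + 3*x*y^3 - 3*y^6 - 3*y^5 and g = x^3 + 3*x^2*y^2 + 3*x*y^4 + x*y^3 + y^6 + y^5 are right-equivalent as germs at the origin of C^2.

Yes.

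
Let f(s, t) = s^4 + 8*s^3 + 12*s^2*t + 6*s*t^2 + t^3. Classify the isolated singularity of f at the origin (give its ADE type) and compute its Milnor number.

Type E_6, Milnor number mu = 6.

The Hessian of f at 0 is [[0, 0], [0, 0]] with rank 0, so corank 2. A Groebner basis of the Jacobian ideal J(f) in C{s,t} is {t^4, s*t^2 + t^3/3, s^2 + s*t + t^2/4}; counting standard monomials gives mu = 6. Corank 2; j^3 = (2*s + t)^3 is a perfect cube, so E-series; the 4-jet and mu = 6 give E_6.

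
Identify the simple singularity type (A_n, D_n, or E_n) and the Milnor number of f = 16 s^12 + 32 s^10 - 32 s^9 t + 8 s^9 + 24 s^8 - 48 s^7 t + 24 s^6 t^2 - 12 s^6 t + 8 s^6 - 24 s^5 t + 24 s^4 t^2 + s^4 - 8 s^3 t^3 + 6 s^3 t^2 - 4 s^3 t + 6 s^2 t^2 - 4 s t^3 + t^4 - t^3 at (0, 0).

The Hessian of f at 0 has rank 0. Corank 2; j^3 = -t^3 is a perfect cube, so E-series; the 4-jet and mu = 6 give E_6.

Type E_6, Milnor number mu = 6.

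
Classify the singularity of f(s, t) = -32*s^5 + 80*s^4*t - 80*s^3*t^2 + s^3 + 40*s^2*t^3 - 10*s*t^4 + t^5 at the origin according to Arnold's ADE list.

E_8

The Hessian of f at 0 has rank 0. Corank 2; j^3 = s^3 is a perfect cube, so E-series; the 5-jet and mu = 8 give E_8.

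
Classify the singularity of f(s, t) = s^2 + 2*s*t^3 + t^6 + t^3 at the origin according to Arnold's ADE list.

A_{2}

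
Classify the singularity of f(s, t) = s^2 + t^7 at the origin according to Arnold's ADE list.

The Hessian of f at 0 is [[2, 0], [0, 0]] with rank 1, so corank 1. A Groebner basis of the Jacobian ideal J(f) in C{s,t} is {t^6, s}; counting standard monomials gives mu = 6. Corank 1: A-series; mu = 6 gives A_6.

A6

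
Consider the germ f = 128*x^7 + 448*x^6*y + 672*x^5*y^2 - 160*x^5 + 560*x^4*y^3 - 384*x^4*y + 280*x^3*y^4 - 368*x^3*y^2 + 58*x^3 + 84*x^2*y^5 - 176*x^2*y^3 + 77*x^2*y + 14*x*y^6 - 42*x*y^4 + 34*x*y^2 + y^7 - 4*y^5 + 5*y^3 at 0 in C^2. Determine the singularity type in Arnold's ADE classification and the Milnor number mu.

Type D_{4}, Milnor number mu = 4.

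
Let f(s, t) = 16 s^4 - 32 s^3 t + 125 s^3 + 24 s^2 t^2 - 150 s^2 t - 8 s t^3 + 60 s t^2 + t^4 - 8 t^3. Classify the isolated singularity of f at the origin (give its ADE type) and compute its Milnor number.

The Hessian of f at 0 has rank 0. Corank 2; j^3 = (5*s - 2*t)^3 is a perfect cube, so E-series; the 4-jet and mu = 6 give E_6.

Type E_{6}, Milnor number mu = 6.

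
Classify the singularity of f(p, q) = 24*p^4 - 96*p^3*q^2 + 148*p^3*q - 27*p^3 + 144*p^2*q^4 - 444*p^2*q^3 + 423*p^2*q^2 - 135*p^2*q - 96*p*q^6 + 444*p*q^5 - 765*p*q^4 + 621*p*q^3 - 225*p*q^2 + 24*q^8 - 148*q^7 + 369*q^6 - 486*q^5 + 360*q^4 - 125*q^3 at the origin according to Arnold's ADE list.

E_7

The Hessian of f at 0 is [[0, 0], [0, 0]] with rank 0, so corank 2. A Groebner basis of the Jacobian ideal J(f) in C{p,q} is {-19683*p^2/19031 - 65610*p*q/19031 + q^4 - 27*q^3/19031 - 54675*q^2/19031, p^3 - 161460*p^2/19031 - 538200*p*q/19031 + 87885*q^3/19031 - 448500*q^2/19031, p^2*q + 64557*p^2/19031 + 215190*p*q/19031 - 158326*q^3/57093 + 179325*q^2/19031, -19359*p^2/19031 + p*q^2 - 64530*p*q/19031 + 285226*q^3/171279 - 53775*q^2/19031}; counting standard monomials gives mu = 7. Corank 2; j^3 = -(3*p + 5*q)^3 is a perfect cube, so E-series; the 4-jet and mu = 7 give E_7.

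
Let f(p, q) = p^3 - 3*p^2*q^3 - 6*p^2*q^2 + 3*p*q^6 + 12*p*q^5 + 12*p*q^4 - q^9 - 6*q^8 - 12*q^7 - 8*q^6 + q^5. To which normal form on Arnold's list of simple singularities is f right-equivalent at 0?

The Hessian of f at 0 is [[0, 0], [0, 0]] with rank 0, so corank 2. A Groebner basis of the Jacobian ideal J(f) in C{p,q} is {-p^2/2 + p*q^3 + 2*p*q^2, q^4, p^3, p^2*q - 2*p^2 + 8*p*q^2}; counting standard monomials gives mu = 8. Corank 2; j^3 = p^3 is a perfect cube, so E-series; the 5-jet and mu = 8 give E_8.

E_8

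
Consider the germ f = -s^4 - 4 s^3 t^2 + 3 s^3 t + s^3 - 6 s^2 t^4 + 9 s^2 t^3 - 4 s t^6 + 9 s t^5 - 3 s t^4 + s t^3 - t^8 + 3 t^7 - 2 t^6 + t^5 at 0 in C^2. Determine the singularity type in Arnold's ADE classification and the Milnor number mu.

Type E_7, Milnor number mu = 7.

The Hessian of f at 0 is [[0, 0], [0, 0]] with rank 0, so corank 2. A Groebner basis of the Jacobian ideal J(f) in C{s,t} is {-s^2/2 + t^4 - t^3/6, s^3, s^2*t + s^2/6 + t^3/18, 5*s^2/6 + s*t^2 + 5*t^3/18}; counting standard monomials gives mu = 7. Corank 2; j^3 = s^3 is a perfect cube, so E-series; the 4-jet and mu = 7 give E_7.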